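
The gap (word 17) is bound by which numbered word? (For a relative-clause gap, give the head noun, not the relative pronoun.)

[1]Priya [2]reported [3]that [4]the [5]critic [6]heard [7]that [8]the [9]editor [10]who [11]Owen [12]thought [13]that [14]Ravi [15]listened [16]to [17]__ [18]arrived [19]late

9

The gap at 17 is the prepositional object of "listened", inside a relative clause.
The relative pronoun is "who" (word 10); it is bound by the head noun immediately before it.
Its filler is the head noun "editor", at word 9.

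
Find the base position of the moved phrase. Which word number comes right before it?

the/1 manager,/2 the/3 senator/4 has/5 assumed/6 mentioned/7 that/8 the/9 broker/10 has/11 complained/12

The displaced element is "the manager" (word 2).
It is linked across 1 clause boundary (Ø).
It functions as the subject of "mentioned", so the gap sits immediately after word 6 ("assumed").
Base order: The senator has assumed that the manager mentioned that the broker has complained.

6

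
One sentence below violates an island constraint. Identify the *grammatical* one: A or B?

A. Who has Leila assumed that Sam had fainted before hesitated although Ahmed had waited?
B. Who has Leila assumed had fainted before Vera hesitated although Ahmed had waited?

In A, the wh-phrase is extracted from inside an adjunct island (introduced by "before"), which blocks movement.
In B, the extraction path crosses only that-complement boundaries, which are transparent.
So B is grammatical.

B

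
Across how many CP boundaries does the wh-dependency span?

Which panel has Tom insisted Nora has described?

1

"which panel" is extracted from the object of "described".
Boundaries crossed, outermost first: [Ø] — 1 in total.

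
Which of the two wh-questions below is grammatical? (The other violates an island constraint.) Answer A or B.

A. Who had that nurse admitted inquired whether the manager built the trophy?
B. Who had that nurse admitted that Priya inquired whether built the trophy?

In B, the wh-phrase is extracted from inside a wh-island (introduced by "whether"), which blocks movement.
In A, the extraction path crosses only that-complement boundaries, which are transparent.
So A is grammatical.

A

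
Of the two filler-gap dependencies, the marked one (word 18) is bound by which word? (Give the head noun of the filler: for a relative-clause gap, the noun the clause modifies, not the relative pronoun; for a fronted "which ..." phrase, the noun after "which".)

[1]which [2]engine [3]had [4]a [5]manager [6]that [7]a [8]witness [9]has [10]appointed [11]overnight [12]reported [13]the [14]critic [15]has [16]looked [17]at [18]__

The marked gap is the object of the preposition "at" of "looked".
Its filler is the fronted wh-phrase "which engine", at word 2.
(The other dependency links word 5 to a gap after word 10.)

2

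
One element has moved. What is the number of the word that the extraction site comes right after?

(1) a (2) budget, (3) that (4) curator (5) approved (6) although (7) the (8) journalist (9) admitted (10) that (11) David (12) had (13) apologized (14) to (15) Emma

5

The displaced element is "a budget" (word 2).
It functions as the direct object of "approved", so the gap sits immediately after word 5 ("approved").
Base order: That curator approved a budget although the journalist admitted that David had apologized to Emma.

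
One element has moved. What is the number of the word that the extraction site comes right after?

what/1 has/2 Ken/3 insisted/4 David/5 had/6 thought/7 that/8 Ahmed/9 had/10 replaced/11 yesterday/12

The displaced element is "what" (word 1).
It is linked across 2 clause boundaries (Ø → that).
It functions as the direct object of "replaced", so the gap sits immediately after word 11 ("replaced").
Base order: Ken has insisted David had thought that Ahmed had replaced what yesterday.

11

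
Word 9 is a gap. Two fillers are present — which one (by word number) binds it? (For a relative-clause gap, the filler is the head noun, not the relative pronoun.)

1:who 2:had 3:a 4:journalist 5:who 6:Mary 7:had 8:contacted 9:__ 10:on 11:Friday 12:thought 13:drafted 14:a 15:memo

4

The marked gap is inside the relative clause, the direct object of "contacted".
Its filler is the head noun "journalist" (via "who"), at word 4.
(The other dependency links word 1 to a gap after word 12.)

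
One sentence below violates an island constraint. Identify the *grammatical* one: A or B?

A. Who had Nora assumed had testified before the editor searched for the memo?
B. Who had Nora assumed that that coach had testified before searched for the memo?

In B, the wh-phrase is extracted from inside an adjunct island (introduced by "before"), which blocks movement.
In A, the extraction path crosses only that-complement boundaries, which are transparent.
So A is grammatical.

A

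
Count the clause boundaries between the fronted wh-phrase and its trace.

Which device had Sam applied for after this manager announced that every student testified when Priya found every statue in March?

"which device" originates inside the matrix clause — no clause boundary is crossed.

0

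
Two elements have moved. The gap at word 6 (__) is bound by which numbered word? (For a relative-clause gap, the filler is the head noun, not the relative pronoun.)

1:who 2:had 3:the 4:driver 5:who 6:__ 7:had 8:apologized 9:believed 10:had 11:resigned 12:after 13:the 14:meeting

The marked gap is inside the relative clause, the subject of "apologized".
Its filler is the head noun "driver" (via "who"), at word 4.
(The other dependency links word 1 to a gap after word 9.)

4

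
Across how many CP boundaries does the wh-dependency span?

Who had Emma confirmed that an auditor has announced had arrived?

"who" is extracted from the subject of "arrived".
Boundaries crossed, outermost first: [that], [Ø] — 2 in total.

2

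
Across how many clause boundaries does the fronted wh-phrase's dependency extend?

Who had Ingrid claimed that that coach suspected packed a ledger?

"who" is extracted from the subject of "packed".
Boundaries crossed, outermost first: [that], [Ø] — 2 in total.

2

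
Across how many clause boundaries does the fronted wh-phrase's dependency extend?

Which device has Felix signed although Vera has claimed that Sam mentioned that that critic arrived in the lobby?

"which device" originates inside the matrix clause — no clause boundary is crossed.

0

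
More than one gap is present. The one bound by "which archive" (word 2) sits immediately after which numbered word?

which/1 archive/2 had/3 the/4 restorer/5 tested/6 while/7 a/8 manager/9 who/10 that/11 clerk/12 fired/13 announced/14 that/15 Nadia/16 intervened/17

The displaced element is "which archive" (word 2).
It functions as the direct object of "tested", so the gap sits immediately after word 6 ("tested").
Base order: The restorer had tested which archive while a manager who that clerk fired announced that Nadia intervened.

6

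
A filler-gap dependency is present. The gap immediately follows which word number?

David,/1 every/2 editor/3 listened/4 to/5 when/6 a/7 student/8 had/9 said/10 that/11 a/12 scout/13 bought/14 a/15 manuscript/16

The displaced element is "David" (word 1).
It functions as the object of the preposition "to" of "listened", so the gap sits immediately after word 5 ("to").
Base order: Every editor listened to David when a student had said that a scout bought a manuscript.

5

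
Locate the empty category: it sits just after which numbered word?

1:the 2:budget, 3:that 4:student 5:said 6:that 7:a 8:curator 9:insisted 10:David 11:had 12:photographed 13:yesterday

The displaced element is "the budget" (word 2).
It is linked across 2 clause boundaries (that → Ø).
It functions as the direct object of "photographed", so the gap sits immediately after word 12 ("photographed").
Base order: That student said that a curator insisted David had photographed the budget yesterday.

12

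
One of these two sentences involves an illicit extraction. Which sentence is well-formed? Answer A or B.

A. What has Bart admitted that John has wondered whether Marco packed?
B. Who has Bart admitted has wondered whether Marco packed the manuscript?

In A, the wh-phrase is extracted from inside a wh-island (introduced by "whether"), which blocks movement.
In B, the extraction path crosses only that-complement boundaries, which are transparent.
So B is grammatical.

B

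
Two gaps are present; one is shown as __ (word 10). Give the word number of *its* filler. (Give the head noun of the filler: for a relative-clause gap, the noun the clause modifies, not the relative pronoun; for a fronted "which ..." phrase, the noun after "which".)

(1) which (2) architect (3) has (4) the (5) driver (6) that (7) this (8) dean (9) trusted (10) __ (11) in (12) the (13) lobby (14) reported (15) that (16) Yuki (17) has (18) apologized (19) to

5

The marked gap is inside the relative clause, the direct object of "trusted".
Its filler is the head noun "driver" (via "that"), at word 5.
(The other dependency links word 2 to a gap after word 19.)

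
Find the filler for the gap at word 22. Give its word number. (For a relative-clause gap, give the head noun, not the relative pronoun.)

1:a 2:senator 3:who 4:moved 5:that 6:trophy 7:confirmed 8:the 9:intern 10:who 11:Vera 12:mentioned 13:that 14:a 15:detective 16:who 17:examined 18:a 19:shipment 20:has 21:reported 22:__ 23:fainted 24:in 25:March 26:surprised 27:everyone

9

The gap at 22 is the subject of "fainted", inside a relative clause.
The relative pronoun is "who" (word 10); it is bound by the head noun immediately before it.
Its filler is the head noun "intern", at word 9.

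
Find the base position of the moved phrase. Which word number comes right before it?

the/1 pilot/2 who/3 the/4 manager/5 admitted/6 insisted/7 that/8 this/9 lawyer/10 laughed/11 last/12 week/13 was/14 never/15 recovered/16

6

The displaced element is "the pilot" (word 2).
It is linked across 1 clause boundary (Ø).
It functions as the subject of "insisted", so the gap sits immediately after word 6 ("admitted").
Base order: The manager admitted the pilot insisted that this lawyer laughed last week.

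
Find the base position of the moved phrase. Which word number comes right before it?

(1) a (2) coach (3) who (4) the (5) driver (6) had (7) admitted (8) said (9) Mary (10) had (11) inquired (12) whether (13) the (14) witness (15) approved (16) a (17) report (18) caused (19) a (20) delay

The displaced element is "a coach" (word 2).
It is linked across 1 clause boundary (Ø).
It functions as the subject of "said", so the gap sits immediately after word 7 ("admitted").
Base order: The driver had admitted that a coach said Mary had inquired whether the witness approved a report.

7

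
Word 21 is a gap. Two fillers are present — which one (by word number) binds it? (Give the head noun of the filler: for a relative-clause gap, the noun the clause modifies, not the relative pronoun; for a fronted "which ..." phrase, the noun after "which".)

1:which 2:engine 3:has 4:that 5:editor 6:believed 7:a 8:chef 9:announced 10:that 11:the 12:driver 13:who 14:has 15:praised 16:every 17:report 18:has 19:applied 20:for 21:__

The marked gap is the object of the preposition "for" of "applied".
Its filler is the fronted wh-phrase "which engine", at word 2.
(The other dependency links word 12 to a gap after word 13.)

2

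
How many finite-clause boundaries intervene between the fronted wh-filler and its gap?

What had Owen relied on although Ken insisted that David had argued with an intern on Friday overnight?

"what" originates inside the matrix clause — no clause boundary is crossed.

0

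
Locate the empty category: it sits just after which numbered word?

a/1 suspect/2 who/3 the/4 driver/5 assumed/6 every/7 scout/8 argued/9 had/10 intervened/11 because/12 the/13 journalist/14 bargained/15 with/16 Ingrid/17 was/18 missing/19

The displaced element is "a suspect" (word 2).
It is linked across 2 clause boundaries (Ø → Ø).
It functions as the subject of "intervened", so the gap sits immediately after word 9 ("argued").
Base order: The driver assumed every scout argued that a suspect had intervened because the journalist bargained with Ingrid.

9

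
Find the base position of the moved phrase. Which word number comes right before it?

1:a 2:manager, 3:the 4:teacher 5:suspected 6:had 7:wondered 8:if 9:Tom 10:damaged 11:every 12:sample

The displaced element is "a manager" (word 2).
It is linked across 1 clause boundary (Ø).
It functions as the subject of "wondered", so the gap sits immediately after word 5 ("suspected").
Base order: The teacher suspected that a manager had wondered if Tom damaged every sample.

5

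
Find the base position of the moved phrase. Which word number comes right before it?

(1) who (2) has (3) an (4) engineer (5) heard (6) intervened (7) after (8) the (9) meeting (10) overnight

5

The displaced element is "who" (word 1).
It is linked across 1 clause boundary (Ø).
It functions as the subject of "intervened", so the gap sits immediately after word 5 ("heard").
Base order: An engineer has heard that who intervened after the meeting overnight.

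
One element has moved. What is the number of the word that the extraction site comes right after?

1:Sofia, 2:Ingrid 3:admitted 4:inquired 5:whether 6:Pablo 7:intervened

The displaced element is "Sofia" (word 1).
It is linked across 1 clause boundary (Ø).
It functions as the subject of "inquired", so the gap sits immediately after word 3 ("admitted").
Base order: Ingrid admitted that Sofia inquired whether Pablo intervened.

3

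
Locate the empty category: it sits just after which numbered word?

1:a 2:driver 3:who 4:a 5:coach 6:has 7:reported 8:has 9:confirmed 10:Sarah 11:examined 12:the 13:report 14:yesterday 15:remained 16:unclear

7

The displaced element is "a driver" (word 2).
It is linked across 1 clause boundary (Ø).
It functions as the subject of "confirmed", so the gap sits immediately after word 7 ("reported").
Base order: A coach has reported that a driver has confirmed Sarah examined the report yesterday.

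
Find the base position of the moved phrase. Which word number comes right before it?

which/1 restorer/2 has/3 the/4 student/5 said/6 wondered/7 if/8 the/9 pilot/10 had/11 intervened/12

6

The displaced element is "which restorer" (word 2).
It is linked across 1 clause boundary (Ø).
It functions as the subject of "wondered", so the gap sits immediately after word 6 ("said").
Base order: The student has said which restorer wondered if the pilot had intervened.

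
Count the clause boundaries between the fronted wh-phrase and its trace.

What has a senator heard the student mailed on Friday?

1

"what" is extracted from the object of "mailed".
Boundaries crossed, outermost first: [Ø] — 1 in total.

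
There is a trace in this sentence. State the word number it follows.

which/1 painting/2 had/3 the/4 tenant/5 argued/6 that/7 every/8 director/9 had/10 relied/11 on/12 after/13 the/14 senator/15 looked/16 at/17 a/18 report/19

The displaced element is "which painting" (word 2).
It is linked across 1 clause boundary (that).
It functions as the object of the preposition "on" of "relied", so the gap sits immediately after word 12 ("on").
Base order: The tenant had argued that every director had relied on which painting after the senator looked at a report.

12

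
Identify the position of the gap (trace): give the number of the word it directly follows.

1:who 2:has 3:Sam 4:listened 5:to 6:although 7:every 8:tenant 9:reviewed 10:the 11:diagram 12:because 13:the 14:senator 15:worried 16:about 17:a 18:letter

5

The displaced element is "who" (word 1).
It functions as the object of the preposition "to" of "listened", so the gap sits immediately after word 5 ("to").
Base order: Sam has listened to who although every tenant reviewed the diagram because the senator worried about a letter.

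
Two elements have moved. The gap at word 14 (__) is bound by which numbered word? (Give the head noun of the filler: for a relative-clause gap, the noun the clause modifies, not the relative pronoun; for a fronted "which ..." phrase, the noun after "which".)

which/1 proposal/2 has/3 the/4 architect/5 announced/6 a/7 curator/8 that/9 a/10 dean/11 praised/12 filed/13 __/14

The marked gap is the direct object of "filed".
Its filler is the fronted wh-phrase "which proposal", at word 2.
(The other dependency links word 8 to a gap after word 12.)

2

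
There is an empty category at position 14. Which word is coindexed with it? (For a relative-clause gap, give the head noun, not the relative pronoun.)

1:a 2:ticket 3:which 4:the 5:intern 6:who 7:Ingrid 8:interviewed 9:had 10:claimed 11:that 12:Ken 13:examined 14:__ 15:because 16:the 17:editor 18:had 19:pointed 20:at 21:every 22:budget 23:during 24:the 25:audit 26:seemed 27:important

2

The gap at 14 is the object of "examined", inside a relative clause.
The relative pronoun is "which" (word 3); it is bound by the head noun immediately before it.
Its filler is the head noun "ticket", at word 2.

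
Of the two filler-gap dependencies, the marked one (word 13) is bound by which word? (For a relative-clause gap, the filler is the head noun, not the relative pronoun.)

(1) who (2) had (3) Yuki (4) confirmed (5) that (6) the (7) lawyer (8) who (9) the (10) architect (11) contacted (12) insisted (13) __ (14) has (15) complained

The marked gap is the subject of "complained".
Its filler is the fronted wh-phrase "who", at word 1.
(The other dependency links word 7 to a gap after word 11.)

1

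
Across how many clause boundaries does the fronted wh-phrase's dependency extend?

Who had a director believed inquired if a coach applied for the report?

1

"who" is extracted from the subject of "inquired".
Boundaries crossed, outermost first: [Ø] — 1 in total.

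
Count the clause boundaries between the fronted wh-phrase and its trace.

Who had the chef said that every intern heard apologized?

"who" is extracted from the subject of "apologized".
Boundaries crossed, outermost first: [that], [Ø] — 2 in total.

2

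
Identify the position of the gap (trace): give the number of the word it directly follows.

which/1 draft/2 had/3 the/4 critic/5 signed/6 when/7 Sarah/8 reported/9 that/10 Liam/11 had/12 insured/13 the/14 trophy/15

The displaced element is "which draft" (word 2).
It functions as the direct object of "signed", so the gap sits immediately after word 6 ("signed").
Base order: The critic had signed which draft when Sarah reported that Liam had insured the trophy.

6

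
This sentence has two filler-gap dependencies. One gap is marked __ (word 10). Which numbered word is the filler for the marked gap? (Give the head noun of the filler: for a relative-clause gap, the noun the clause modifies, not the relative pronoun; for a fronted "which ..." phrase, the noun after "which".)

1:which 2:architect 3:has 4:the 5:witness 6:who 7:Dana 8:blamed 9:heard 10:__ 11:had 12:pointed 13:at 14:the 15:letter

2

The marked gap is the subject of "pointed".
Its filler is the fronted wh-phrase "which architect", at word 2.
(The other dependency links word 5 to a gap after word 8.)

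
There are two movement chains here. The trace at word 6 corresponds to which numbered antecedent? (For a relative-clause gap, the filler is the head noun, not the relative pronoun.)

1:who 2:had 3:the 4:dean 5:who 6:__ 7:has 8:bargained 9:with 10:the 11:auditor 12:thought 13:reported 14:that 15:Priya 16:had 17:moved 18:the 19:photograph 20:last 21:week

4

The marked gap is inside the relative clause, the subject of "bargained".
Its filler is the head noun "dean" (via "who"), at word 4.
(The other dependency links word 1 to a gap after word 12.)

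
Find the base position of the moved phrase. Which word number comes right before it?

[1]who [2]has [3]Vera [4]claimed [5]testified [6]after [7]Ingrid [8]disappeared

4

The displaced element is "who" (word 1).
It is linked across 1 clause boundary (Ø).
It functions as the subject of "testified", so the gap sits immediately after word 4 ("claimed").
Base order: Vera has claimed that who testified after Ingrid disappeared.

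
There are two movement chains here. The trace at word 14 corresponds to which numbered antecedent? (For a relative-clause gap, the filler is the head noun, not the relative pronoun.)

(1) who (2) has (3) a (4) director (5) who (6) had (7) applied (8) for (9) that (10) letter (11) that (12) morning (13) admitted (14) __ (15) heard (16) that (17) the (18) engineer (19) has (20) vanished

1

The marked gap is the subject of "heard".
Its filler is the fronted wh-phrase "who", at word 1.
(The other dependency links word 4 to a gap after word 5.)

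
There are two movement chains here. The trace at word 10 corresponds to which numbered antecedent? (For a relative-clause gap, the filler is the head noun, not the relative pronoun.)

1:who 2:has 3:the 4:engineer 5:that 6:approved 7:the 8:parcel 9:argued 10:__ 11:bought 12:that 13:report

1

The marked gap is the subject of "bought".
Its filler is the fronted wh-phrase "who", at word 1.
(The other dependency links word 4 to a gap after word 5.)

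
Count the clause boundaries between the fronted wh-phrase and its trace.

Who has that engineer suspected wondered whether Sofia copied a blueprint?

1

"who" is extracted from the subject of "wondered".
Boundaries crossed, outermost first: [Ø] — 1 in total.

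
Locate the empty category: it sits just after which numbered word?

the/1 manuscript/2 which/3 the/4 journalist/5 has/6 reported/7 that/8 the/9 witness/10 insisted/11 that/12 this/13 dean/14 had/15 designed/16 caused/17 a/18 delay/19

The displaced element is "the manuscript" (word 2).
It is linked across 2 clause boundaries (that → that).
It functions as the direct object of "designed", so the gap sits immediately after word 16 ("designed").
Base order: The journalist has reported that the witness insisted that this dean had designed the manuscript.

16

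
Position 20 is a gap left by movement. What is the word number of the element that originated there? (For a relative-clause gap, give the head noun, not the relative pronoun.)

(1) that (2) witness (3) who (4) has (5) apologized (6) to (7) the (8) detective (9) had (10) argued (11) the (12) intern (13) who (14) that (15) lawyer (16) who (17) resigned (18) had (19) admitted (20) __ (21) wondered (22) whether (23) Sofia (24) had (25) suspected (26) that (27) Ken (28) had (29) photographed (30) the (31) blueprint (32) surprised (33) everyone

The gap at 20 is the subject of "wondered", inside a relative clause.
The relative pronoun is "who" (word 13); it is bound by the head noun immediately before it.
Its filler is the head noun "intern", at word 12.

12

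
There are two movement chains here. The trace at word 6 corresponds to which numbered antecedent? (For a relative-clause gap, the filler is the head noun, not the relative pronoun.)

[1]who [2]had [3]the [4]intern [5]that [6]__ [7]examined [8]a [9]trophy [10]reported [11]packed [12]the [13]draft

4

The marked gap is inside the relative clause, the subject of "examined".
Its filler is the head noun "intern" (via "that"), at word 4.
(The other dependency links word 1 to a gap after word 10.)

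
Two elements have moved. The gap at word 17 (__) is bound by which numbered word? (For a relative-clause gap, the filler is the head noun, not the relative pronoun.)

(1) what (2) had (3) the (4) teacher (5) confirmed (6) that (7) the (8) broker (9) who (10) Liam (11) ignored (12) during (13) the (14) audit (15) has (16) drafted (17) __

The marked gap is the direct object of "drafted".
Its filler is the fronted wh-phrase "what", at word 1.
(The other dependency links word 8 to a gap after word 11.)

1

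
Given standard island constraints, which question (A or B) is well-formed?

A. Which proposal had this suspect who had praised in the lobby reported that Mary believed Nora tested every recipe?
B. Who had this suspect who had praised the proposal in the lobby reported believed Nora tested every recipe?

In A, the wh-phrase is extracted from inside a complex-NP island (relative clause) (introduced by "who"), which blocks movement.
In B, the extraction path crosses only that-complement boundaries, which are transparent.
So B is grammatical.

B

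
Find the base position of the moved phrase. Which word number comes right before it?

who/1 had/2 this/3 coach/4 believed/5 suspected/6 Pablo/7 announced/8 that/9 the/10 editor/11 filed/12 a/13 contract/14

5

The displaced element is "who" (word 1).
It is linked across 1 clause boundary (Ø).
It functions as the subject of "suspected", so the gap sits immediately after word 5 ("believed").
Base order: This coach had believed that who suspected Pablo announced that the editor filed a contract.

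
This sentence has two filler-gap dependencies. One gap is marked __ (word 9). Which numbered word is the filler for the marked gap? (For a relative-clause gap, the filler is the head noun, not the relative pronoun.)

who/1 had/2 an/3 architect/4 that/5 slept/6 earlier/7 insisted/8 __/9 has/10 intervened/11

The marked gap is the subject of "intervened".
Its filler is the fronted wh-phrase "who", at word 1.
(The other dependency links word 4 to a gap after word 5.)

1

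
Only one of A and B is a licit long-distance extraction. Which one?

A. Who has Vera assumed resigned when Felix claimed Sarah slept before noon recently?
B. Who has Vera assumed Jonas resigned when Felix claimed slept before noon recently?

In B, the wh-phrase is extracted from inside an adjunct island (introduced by "when"), which blocks movement.
In A, the extraction path crosses only that-complement boundaries, which are transparent.
So A is grammatical.

A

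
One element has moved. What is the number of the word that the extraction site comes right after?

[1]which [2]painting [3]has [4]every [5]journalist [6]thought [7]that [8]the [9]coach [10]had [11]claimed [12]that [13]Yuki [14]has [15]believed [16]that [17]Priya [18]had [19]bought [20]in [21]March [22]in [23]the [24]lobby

19

The displaced element is "which painting" (word 2).
It is linked across 3 clause boundaries (that → that → that).
It functions as the direct object of "bought", so the gap sits immediately after word 19 ("bought").
Base order: Every journalist has thought that the coach had claimed that Yuki has believed that Priya had bought which painting in March in the lobby.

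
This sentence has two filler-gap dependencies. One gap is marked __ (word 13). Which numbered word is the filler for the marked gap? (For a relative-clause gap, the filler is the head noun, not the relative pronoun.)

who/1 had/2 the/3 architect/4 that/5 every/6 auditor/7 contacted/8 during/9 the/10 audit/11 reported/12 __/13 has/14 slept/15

1

The marked gap is the subject of "slept".
Its filler is the fronted wh-phrase "who", at word 1.
(The other dependency links word 4 to a gap after word 8.)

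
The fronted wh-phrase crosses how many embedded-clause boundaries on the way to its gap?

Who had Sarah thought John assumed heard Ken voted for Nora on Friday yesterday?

2

"who" is extracted from the subject of "heard".
Boundaries crossed, outermost first: [Ø], [Ø] — 2 in total.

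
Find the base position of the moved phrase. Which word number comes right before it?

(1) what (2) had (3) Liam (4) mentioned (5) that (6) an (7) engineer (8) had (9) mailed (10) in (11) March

9

The displaced element is "what" (word 1).
It is linked across 1 clause boundary (that).
It functions as the direct object of "mailed", so the gap sits immediately after word 9 ("mailed").
Base order: Liam had mentioned that an engineer had mailed what in March.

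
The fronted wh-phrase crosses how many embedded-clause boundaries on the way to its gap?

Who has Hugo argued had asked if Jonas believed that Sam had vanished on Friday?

"who" is extracted from the subject of "asked".
Boundaries crossed, outermost first: [Ø] — 1 in total.

1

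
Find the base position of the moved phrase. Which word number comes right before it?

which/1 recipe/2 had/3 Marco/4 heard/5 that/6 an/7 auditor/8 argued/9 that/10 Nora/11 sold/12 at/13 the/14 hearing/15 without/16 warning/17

12

The displaced element is "which recipe" (word 2).
It is linked across 2 clause boundaries (that → that).
It functions as the direct object of "sold", so the gap sits immediately after word 12 ("sold").
Base order: Marco had heard that an auditor argued that Nora sold which recipe at the hearing without warning.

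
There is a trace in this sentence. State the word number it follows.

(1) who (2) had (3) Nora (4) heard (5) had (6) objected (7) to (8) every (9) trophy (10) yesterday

4

The displaced element is "who" (word 1).
It is linked across 1 clause boundary (Ø).
It functions as the subject of "objected", so the gap sits immediately after word 4 ("heard").
Base order: Nora had heard that who had objected to every trophy yesterday.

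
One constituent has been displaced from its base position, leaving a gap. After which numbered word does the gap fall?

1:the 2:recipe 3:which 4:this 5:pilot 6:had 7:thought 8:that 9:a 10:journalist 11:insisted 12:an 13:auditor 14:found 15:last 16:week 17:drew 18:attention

14

The displaced element is "the recipe" (word 2).
It is linked across 2 clause boundaries (that → Ø).
It functions as the direct object of "found", so the gap sits immediately after word 14 ("found").
Base order: This pilot had thought that a journalist insisted an auditor found the recipe last week.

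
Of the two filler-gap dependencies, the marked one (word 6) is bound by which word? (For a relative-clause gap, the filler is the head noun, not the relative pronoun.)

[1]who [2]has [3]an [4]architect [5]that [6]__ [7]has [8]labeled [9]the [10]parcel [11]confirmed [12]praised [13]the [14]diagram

The marked gap is inside the relative clause, the subject of "labeled".
Its filler is the head noun "architect" (via "that"), at word 4.
(The other dependency links word 1 to a gap after word 11.)

4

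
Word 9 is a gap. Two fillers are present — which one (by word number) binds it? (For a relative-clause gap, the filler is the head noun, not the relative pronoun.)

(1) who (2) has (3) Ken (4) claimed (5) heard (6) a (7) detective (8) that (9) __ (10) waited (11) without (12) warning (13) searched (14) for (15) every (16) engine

7

The marked gap is inside the relative clause, the subject of "waited".
Its filler is the head noun "detective" (via "that"), at word 7.
(The other dependency links word 1 to a gap after word 4.)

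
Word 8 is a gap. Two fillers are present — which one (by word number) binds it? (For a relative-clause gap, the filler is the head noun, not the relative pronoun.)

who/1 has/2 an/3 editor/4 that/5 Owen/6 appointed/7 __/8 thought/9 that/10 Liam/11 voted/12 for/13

The marked gap is inside the relative clause, the direct object of "appointed".
Its filler is the head noun "editor" (via "that"), at word 4.
(The other dependency links word 1 to a gap after word 13.)

4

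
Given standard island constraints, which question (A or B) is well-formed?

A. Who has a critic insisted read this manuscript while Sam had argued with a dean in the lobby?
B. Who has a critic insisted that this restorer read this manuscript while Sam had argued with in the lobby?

In B, the wh-phrase is extracted from inside an adjunct island (introduced by "while"), which blocks movement.
In A, the extraction path crosses only that-complement boundaries, which are transparent.
So A is grammatical.

A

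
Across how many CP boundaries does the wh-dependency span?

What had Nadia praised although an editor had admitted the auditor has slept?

"what" originates inside the matrix clause — no clause boundary is crossed.

0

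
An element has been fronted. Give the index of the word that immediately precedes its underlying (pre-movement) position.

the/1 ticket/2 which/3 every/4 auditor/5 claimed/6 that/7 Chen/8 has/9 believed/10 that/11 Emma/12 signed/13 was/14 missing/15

The displaced element is "the ticket" (word 2).
It is linked across 2 clause boundaries (that → that).
It functions as the direct object of "signed", so the gap sits immediately after word 13 ("signed").
Base order: Every auditor claimed that Chen has believed that Emma signed the ticket.

13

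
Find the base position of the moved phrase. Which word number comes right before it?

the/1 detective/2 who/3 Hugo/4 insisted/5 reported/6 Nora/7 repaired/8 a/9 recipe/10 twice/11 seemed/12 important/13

5

The displaced element is "the detective" (word 2).
It is linked across 1 clause boundary (Ø).
It functions as the subject of "reported", so the gap sits immediately after word 5 ("insisted").
Base order: Hugo insisted the detective reported Nora repaired a recipe twice.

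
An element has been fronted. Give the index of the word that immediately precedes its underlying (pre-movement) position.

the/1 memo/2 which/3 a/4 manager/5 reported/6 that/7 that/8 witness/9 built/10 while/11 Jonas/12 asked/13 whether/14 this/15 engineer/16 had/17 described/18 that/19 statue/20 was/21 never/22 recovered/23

10

The displaced element is "the memo" (word 2).
It is linked across 1 clause boundary (that).
It functions as the direct object of "built", so the gap sits immediately after word 10 ("built").
Base order: A manager reported that that witness built the memo while Jonas asked whether this engineer had described that statue.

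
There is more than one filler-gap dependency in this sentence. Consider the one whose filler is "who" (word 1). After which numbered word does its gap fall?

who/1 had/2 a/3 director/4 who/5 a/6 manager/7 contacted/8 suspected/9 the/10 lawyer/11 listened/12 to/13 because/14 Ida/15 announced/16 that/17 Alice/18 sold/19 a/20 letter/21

13

The displaced element is "who" (word 1).
It is linked across 1 clause boundary (Ø).
It functions as the object of the preposition "to" of "listened", so the gap sits immediately after word 13 ("to").
Base order: A director who a manager contacted had suspected the lawyer listened to who because Ida announced that Alice sold a letter.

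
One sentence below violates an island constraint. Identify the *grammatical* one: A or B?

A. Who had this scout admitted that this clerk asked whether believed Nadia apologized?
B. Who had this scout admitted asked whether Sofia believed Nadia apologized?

In A, the wh-phrase is extracted from inside a wh-island (introduced by "whether"), which blocks movement.
In B, the extraction path crosses only that-complement boundaries, which are transparent.
So B is grammatical.

B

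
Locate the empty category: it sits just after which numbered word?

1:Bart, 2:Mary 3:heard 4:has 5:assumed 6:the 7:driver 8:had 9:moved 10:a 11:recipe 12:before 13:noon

The displaced element is "Bart" (word 1).
It is linked across 1 clause boundary (Ø).
It functions as the subject of "assumed", so the gap sits immediately after word 3 ("heard").
Base order: Mary heard that Bart has assumed the driver had moved a recipe before noon.

3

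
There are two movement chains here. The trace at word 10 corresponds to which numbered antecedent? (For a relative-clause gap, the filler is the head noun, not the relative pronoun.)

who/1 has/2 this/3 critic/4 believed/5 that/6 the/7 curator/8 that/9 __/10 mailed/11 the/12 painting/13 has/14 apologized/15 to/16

The marked gap is inside the relative clause, the subject of "mailed".
Its filler is the head noun "curator" (via "that"), at word 8.
(The other dependency links word 1 to a gap after word 16.)

8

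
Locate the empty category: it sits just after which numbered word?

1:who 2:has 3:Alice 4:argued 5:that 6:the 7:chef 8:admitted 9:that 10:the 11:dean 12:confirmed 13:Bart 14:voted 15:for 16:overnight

15

The displaced element is "who" (word 1).
It is linked across 3 clause boundaries (that → that → Ø).
It functions as the object of the preposition "for" of "voted", so the gap sits immediately after word 15 ("for").
Base order: Alice has argued that the chef admitted that the dean confirmed Bart voted for who overnight.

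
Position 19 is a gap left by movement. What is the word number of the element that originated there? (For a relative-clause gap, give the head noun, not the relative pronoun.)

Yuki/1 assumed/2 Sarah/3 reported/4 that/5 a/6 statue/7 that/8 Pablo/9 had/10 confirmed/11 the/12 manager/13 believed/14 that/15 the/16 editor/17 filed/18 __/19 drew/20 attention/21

The gap at 19 is the object of "filed", inside a relative clause.
The relative pronoun is "that" (word 8); it is bound by the head noun immediately before it.
Its filler is the head noun "statue", at word 7.

7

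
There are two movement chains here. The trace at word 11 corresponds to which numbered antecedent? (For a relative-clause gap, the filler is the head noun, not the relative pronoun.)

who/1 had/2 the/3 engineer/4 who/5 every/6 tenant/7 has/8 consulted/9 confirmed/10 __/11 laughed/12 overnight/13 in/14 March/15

1

The marked gap is the subject of "laughed".
Its filler is the fronted wh-phrase "who", at word 1.
(The other dependency links word 4 to a gap after word 9.)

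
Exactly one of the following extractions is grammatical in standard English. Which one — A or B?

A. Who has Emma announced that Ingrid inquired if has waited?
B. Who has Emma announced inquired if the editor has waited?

B

In A, the wh-phrase is extracted from inside a wh-island (introduced by "if"), which blocks movement.
In B, the extraction path crosses only that-complement boundaries, which are transparent.
So B is grammatical.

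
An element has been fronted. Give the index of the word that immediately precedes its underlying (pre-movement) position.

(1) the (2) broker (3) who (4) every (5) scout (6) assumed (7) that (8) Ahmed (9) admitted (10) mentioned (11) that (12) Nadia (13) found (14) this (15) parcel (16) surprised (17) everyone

9

The displaced element is "the broker" (word 2).
It is linked across 2 clause boundaries (that → Ø).
It functions as the subject of "mentioned", so the gap sits immediately after word 9 ("admitted").
Base order: Every scout assumed that Ahmed admitted the broker mentioned that Nadia found this parcel.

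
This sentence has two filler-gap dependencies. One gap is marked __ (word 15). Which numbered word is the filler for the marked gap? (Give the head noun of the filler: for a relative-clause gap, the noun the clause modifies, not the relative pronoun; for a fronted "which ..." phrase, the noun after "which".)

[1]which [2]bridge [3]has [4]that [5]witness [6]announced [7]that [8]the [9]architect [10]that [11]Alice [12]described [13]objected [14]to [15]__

2

The marked gap is the object of the preposition "to" of "objected".
Its filler is the fronted wh-phrase "which bridge", at word 2.
(The other dependency links word 9 to a gap after word 12.)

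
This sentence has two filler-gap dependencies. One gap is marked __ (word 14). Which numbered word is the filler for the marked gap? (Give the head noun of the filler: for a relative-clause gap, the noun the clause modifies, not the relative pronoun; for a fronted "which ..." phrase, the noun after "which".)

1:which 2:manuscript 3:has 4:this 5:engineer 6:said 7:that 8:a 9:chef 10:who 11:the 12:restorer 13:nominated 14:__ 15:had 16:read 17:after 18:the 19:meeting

The marked gap is inside the relative clause, the direct object of "nominated".
Its filler is the head noun "chef" (via "who"), at word 9.
(The other dependency links word 2 to a gap after word 16.)

9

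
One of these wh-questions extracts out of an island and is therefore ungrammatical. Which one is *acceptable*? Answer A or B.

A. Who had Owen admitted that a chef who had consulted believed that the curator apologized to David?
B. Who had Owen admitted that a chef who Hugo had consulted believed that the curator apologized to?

B

In A, the wh-phrase is extracted from inside a complex-NP island (relative clause) (introduced by "who"), which blocks movement.
In B, the extraction path crosses only that-complement boundaries, which are transparent.
So B is grammatical.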